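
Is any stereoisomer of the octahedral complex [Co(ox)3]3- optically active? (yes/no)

yes

In an octahedral complex each vertex has one trans partner and four cis neighbours.
Each ox is bidentate and must span two cis positions.
Only one geometric arrangement is possible; it has no improper symmetry element, so it exists as a pair of enantiomers (2 stereoisomers).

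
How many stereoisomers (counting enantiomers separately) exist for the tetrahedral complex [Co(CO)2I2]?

Only one geometric arrangement is possible.

1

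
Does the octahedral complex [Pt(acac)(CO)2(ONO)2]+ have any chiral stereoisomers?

yes

In an octahedral complex each vertex has one trans partner and four cis neighbours.
Each acac is bidentate and must span two cis positions.
There are 3 geometric isomers: CO trans, ONO cis; CO cis, ONO cis (chiral); CO cis, ONO trans.
One of these lacks any improper symmetry element and so occurs as an enantiomeric pair, giving 3 + 1 = 4 stereoisomers in total.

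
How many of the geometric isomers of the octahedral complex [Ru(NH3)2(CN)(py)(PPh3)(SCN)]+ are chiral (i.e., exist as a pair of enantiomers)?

6

The six octahedral sites form three mutually perpendicular trans pairs.
Exhaustive case analysis gives 9 geometric isomers.
Of these, 6 lack any improper symmetry element and so occur as enantiomeric pairs, giving 9 + 6 = 15 stereoisomers in total.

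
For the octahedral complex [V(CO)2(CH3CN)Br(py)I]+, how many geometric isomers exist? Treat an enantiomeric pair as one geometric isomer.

In an octahedral complex each vertex has one trans partner and four cis neighbours.
Systematic enumeration (placing each ligand type in turn and discarding arrangements equivalent by rotation or reflection) gives 9 geometric isomers.

9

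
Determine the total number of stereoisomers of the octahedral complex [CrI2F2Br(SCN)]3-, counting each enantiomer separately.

8

An octahedron has six vertices in three trans pairs; every non-trans pair is cis.
There are 6 geometric isomers: I cis, F cis (3 arrangements, 2 chiral); I trans, F cis; I cis, F trans; I trans, F trans.
Of these, 2 lack any improper symmetry element and so occur as enantiomeric pairs, giving 6 + 2 = 8 stereoisomers in total.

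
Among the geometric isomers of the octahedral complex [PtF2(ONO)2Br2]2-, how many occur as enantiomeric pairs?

1

The six octahedral sites form three mutually perpendicular trans pairs.
There are 5 geometric isomers: F trans, ONO trans, Br trans; F cis, ONO cis, Br trans; F cis, ONO trans, Br cis; F cis, ONO cis, Br cis (chiral); F trans, ONO cis, Br cis.
One of these lacks any improper symmetry element and so occurs as an enantiomeric pair, giving 5 + 1 = 6 stereoisomers in total.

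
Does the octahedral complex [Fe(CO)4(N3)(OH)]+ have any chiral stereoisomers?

no

The six octahedral sites form three mutually perpendicular trans pairs.
There are 2 geometric isomers: N3 and OH mutually trans; N3 and OH mutually cis.
Each arrangement has an internal mirror plane or centre of symmetry, so none is chiral.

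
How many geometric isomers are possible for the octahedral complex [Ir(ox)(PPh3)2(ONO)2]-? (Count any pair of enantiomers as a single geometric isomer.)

An octahedron has six vertices in three trans pairs; every non-trans pair is cis.
Each ox is bidentate and must span two cis positions.
Working through the distinct placements yields 3 geometric isomers: PPh3 cis, ONO trans; PPh3 cis, ONO cis (chiral); PPh3 trans, ONO cis.

3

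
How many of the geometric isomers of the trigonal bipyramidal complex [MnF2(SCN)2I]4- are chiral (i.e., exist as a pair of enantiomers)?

1

A trigonal bipyramid has two axial and three equatorial sites, which are chemically inequivalent.
Exhaustive case analysis gives 5 geometric isomers.
One of these lacks any improper symmetry element and so occurs as an enantiomeric pair, giving 5 + 1 = 6 stereoisomers in total.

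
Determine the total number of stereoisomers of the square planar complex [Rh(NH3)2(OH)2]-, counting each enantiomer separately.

2

A square has two trans pairs of vertices; adjacent vertices are cis.
Working through the distinct placements yields 2 geometric isomers: NH3 cis; NH3 trans.
Each arrangement has an internal mirror plane or centre of symmetry, so none is chiral.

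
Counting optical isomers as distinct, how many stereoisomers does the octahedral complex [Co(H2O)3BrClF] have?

In an octahedral complex each vertex has one trans partner and four cis neighbours.
The distinct arrangements are (4 in all): H2O mer (3 arrangements); H2O fac (chiral).
One of these lacks any improper symmetry element and so occurs as an enantiomeric pair, giving 4 + 1 = 5 stereoisomers in total.

5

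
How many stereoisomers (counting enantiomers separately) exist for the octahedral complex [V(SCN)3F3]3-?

An octahedron has six vertices in three trans pairs; every non-trans pair is cis.
There are 2 geometric isomers: SCN mer; SCN fac.
Each arrangement has an internal mirror plane or centre of symmetry, so none is chiral.

2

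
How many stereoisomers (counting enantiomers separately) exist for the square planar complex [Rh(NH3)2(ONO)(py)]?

In a square planar complex each vertex has one trans partner and two cis neighbours.
Systematic placement gives 2 geometric isomers: NH3 cis; NH3 trans.
Each arrangement has an internal mirror plane or centre of symmetry, so none is chiral.

2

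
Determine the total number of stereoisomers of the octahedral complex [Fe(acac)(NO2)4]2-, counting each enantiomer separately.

The six octahedral sites form three mutually perpendicular trans pairs.
Each acac is bidentate and must span two cis positions.
Only one geometric arrangement is possible.

1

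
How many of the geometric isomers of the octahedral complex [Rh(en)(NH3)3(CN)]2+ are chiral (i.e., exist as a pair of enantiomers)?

0

An octahedron has six vertices in three trans pairs; every non-trans pair is cis.
Each en is bidentate and must span two cis positions.
Systematic placement gives 2 geometric isomers: NH3 fac; NH3 mer.
Each arrangement has an internal mirror plane or centre of symmetry, so none is chiral.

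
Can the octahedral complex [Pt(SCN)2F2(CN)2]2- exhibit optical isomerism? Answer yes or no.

In an octahedral complex each vertex has one trans partner and four cis neighbours.
The distinct arrangements are (5 in all): SCN trans, F trans, CN trans; SCN cis, F cis, CN trans; SCN trans, F cis, CN cis; SCN cis, F cis, CN cis (chiral); SCN cis, F trans, CN cis.
One of these lacks any improper symmetry element and so occurs as an enantiomeric pair, giving 5 + 1 = 6 stereoisomers in total.

yes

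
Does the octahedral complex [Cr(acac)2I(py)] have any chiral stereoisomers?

An octahedron has six vertices in three trans pairs; every non-trans pair is cis.
Each acac is bidentate and must span two cis positions.
There are 2 geometric isomers: I and py mutually cis (chiral); I and py mutually trans.
One of these lacks any improper symmetry element and so occurs as an enantiomeric pair, giving 2 + 1 = 3 stereoisomers in total.

yes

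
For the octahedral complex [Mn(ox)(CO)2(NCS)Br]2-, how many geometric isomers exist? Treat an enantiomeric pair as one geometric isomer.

4

The six octahedral sites form three mutually perpendicular trans pairs.
Each ox is bidentate and must span two cis positions.
There are 4 geometric isomers: CO cis (3 arrangements, 2 chiral); CO trans.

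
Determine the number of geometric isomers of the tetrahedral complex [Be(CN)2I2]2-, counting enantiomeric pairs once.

Only one geometric arrangement is possible.

1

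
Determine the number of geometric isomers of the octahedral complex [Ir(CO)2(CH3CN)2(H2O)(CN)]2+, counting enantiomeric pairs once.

The six octahedral sites form three mutually perpendicular trans pairs.
Working through the distinct placements yields 6 geometric isomers: CO cis, CH3CN trans; CO trans, CH3CN trans; CO cis, CH3CN cis (3 arrangements, 2 chiral); CO trans, CH3CN cis.

6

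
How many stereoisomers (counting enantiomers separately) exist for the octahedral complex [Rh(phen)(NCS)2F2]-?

4

In an octahedral complex each vertex has one trans partner and four cis neighbours.
Each phen is bidentate and must span two cis positions.
Working through the distinct placements yields 3 geometric isomers: NCS cis, F trans; NCS cis, F cis (chiral); NCS trans, F cis.
One of these lacks any improper symmetry element and so occurs as an enantiomeric pair, giving 3 + 1 = 4 stereoisomers in total.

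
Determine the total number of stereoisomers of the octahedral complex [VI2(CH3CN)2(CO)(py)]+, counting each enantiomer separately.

Working through the distinct placements yields 6 geometric isomers: I cis, CH3CN trans; I trans, CH3CN trans; I cis, CH3CN cis (3 arrangements, 2 chiral); I trans, CH3CN cis.
Of these, 2 lack any improper symmetry element and so occur as enantiomeric pairs, giving 6 + 2 = 8 stereoisomers in total.

8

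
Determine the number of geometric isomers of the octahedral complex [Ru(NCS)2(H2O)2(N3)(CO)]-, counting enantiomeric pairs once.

6

In an octahedral complex each vertex has one trans partner and four cis neighbours.
There are 6 geometric isomers: NCS trans, H2O cis; NCS cis, H2O cis (3 arrangements, 2 chiral); NCS trans, H2O trans; NCS cis, H2O trans.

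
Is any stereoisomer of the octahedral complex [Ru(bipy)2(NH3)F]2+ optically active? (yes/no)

yes

Each bipy is bidentate and must span two cis positions.
Working through the distinct placements yields 2 geometric isomers: NH3 and F mutually trans; NH3 and F mutually cis (chiral).
One of these lacks any improper symmetry element and so occurs as an enantiomeric pair, giving 2 + 1 = 3 stereoisomers in total.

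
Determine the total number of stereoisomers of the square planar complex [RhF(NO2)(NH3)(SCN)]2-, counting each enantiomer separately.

A square has two trans pairs of vertices; adjacent vertices are cis.
Working through the distinct placements yields 3 geometric isomers: (F/NO2 trans, NH3/SCN trans); (F/SCN trans, NH3/NO2 trans); (F/NH3 trans, NO2/SCN trans).
Each arrangement has an internal mirror plane or centre of symmetry, so none is chiral.

3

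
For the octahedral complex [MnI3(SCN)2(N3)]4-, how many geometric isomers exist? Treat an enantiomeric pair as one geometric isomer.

In an octahedral complex each vertex has one trans partner and four cis neighbours.
Working through the distinct placements yields 3 geometric isomers: I mer, SCN trans; I mer, SCN cis; I fac, SCN cis.

3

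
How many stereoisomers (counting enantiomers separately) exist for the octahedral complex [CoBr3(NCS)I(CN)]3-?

The six octahedral sites form three mutually perpendicular trans pairs.
Systematic placement gives 4 geometric isomers: Br mer (3 arrangements); Br fac (chiral).
One of these lacks any improper symmetry element and so occurs as an enantiomeric pair, giving 4 + 1 = 5 stereoisomers in total.

5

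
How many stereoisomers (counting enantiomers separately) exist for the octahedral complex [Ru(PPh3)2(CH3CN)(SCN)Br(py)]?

15

Exhaustive case analysis gives 9 geometric isomers.
Of these, 6 lack any improper symmetry element and so occur as enantiomeric pairs, giving 9 + 6 = 15 stereoisomers in total.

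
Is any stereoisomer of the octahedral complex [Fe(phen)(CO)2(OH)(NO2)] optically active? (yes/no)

In an octahedral complex each vertex has one trans partner and four cis neighbours.
Each phen is bidentate and must span two cis positions.
Working through the distinct placements yields 4 geometric isomers: CO trans; CO cis (3 arrangements, 2 chiral).
Of these, 2 lack any improper symmetry element and so occur as enantiomeric pairs, giving 4 + 2 = 6 stereoisomers in total.

yes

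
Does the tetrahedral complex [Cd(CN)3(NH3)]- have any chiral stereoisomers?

no

In a tetrahedral complex all four positions are equivalent and every pair of ligands is adjacent — there is no cis/trans distinction.
Only one geometric arrangement is possible.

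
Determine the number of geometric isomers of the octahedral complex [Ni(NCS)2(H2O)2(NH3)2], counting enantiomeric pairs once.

The six octahedral sites form three mutually perpendicular trans pairs.
Systematic placement gives 5 geometric isomers: NCS trans, H2O trans, NH3 trans; NCS cis, H2O trans, NH3 cis; NCS cis, H2O cis, NH3 trans; NCS cis, H2O cis, NH3 cis (chiral); NCS trans, H2O cis, NH3 cis.

5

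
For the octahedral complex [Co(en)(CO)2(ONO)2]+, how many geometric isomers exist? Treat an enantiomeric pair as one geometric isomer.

3

Each en is bidentate and must span two cis positions.
The distinct arrangements are (3 in all): CO trans, ONO cis; CO cis, ONO cis (chiral); CO cis, ONO trans.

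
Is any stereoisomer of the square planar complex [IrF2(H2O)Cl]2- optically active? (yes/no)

no

There are 2 geometric isomers: F cis; F trans.
Each arrangement has an internal mirror plane or centre of symmetry, so none is chiral.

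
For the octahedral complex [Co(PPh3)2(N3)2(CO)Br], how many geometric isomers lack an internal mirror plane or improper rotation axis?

In an octahedral complex each vertex has one trans partner and four cis neighbours.
The distinct arrangements are (6 in all): PPh3 trans, N3 trans; PPh3 cis, N3 cis (3 arrangements, 2 chiral); PPh3 trans, N3 cis; PPh3 cis, N3 trans.
Of these, 2 lack any improper symmetry element and so occur as enantiomeric pairs, giving 6 + 2 = 8 stereoisomers in total.

2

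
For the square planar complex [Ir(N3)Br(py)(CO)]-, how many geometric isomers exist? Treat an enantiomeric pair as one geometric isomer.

Systematic placement gives 3 geometric isomers: (Br/N3 trans, CO/py trans); (Br/py trans, CO/N3 trans); (Br/CO trans, N3/py trans).

3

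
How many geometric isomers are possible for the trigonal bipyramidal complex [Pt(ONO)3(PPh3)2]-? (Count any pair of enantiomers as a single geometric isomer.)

3

Working through the distinct placements yields 3 geometric isomers: PPh3 both equatorial; PPh3 one axial, one equatorial; PPh3 both axial.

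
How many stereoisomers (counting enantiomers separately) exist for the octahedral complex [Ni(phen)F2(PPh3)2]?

4

In an octahedral complex each vertex has one trans partner and four cis neighbours.
Each phen is bidentate and must span two cis positions.
The distinct arrangements are (3 in all): F trans, PPh3 cis; F cis, PPh3 cis (chiral); F cis, PPh3 trans.
One of these lacks any improper symmetry element and so occurs as an enantiomeric pair, giving 3 + 1 = 4 stereoisomers in total.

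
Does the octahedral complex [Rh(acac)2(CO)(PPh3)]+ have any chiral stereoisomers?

yes

An octahedron has six vertices in three trans pairs; every non-trans pair is cis.
Each acac is bidentate and must span two cis positions.
Systematic placement gives 2 geometric isomers: CO and PPh3 mutually trans; CO and PPh3 mutually cis (chiral).
One of these lacks any improper symmetry element and so occurs as an enantiomeric pair, giving 2 + 1 = 3 stereoisomers in total.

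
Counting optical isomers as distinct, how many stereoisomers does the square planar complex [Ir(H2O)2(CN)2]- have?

2

In a square planar complex each vertex has one trans partner and two cis neighbours.
Systematic placement gives 2 geometric isomers: H2O cis; H2O trans.
Each arrangement has an internal mirror plane or centre of symmetry, so none is chiral.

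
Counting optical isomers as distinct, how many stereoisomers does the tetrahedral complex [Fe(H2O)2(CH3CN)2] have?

1

In a tetrahedral complex all four positions are equivalent and every pair of ligands is adjacent — there is no cis/trans distinction.
Only one geometric arrangement is possible.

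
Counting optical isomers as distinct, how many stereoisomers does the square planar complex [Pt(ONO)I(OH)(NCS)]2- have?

In a square planar complex each vertex has one trans partner and two cis neighbours.
Working through the distinct placements yields 3 geometric isomers: (I/OH trans, NCS/ONO trans); (I/ONO trans, NCS/OH trans); (I/NCS trans, OH/ONO trans).
Each arrangement has an internal mirror plane or centre of symmetry, so none is chiral.

3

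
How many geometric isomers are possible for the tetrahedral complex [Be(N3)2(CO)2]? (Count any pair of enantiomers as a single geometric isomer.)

Only one geometric arrangement is possible.

1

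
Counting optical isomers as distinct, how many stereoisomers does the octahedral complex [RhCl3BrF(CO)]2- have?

The six octahedral sites form three mutually perpendicular trans pairs.
Systematic placement gives 4 geometric isomers: Cl mer (3 arrangements); Cl fac (chiral).
One of these lacks any improper symmetry element and so occurs as an enantiomeric pair, giving 4 + 1 = 5 stereoisomers in total.

5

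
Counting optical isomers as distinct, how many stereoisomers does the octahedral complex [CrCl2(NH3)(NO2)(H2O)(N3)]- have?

In an octahedral complex each vertex has one trans partner and four cis neighbours.
Placing the ligands in turn and identifying arrangements related by rotation or reflection leaves 9 distinct geometric isomers.
Of these, 6 lack any improper symmetry element and so occur as enantiomeric pairs, giving 9 + 6 = 15 stereoisomers in total.

15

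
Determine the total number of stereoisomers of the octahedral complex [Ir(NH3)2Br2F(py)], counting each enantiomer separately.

8

Working through the distinct placements yields 6 geometric isomers: NH3 cis, Br trans; NH3 trans, Br trans; NH3 cis, Br cis (3 arrangements, 2 chiral); NH3 trans, Br cis.
Of these, 2 lack any improper symmetry element and so occur as enantiomeric pairs, giving 6 + 2 = 8 stereoisomers in total.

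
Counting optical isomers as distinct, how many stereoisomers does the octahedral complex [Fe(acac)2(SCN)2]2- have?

The six octahedral sites form three mutually perpendicular trans pairs.
Each acac is bidentate and must span two cis positions.
Working through the distinct placements yields 2 geometric isomers: SCN trans; SCN cis (chiral).
One of these lacks any improper symmetry element and so occurs as an enantiomeric pair, giving 2 + 1 = 3 stereoisomers in total.

3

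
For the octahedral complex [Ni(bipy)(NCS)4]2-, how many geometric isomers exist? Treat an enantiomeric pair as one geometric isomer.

Each bipy is bidentate and must span two cis positions.
Only one geometric arrangement is possible.

1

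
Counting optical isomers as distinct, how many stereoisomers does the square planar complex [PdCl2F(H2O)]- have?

2

A square has two trans pairs of vertices; adjacent vertices are cis.
The distinct arrangements are (2 in all): Cl cis; Cl trans.
Each arrangement has an internal mirror plane or centre of symmetry, so none is chiral.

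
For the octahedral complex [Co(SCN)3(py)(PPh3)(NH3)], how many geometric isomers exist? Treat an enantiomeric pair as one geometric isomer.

4

An octahedron has six vertices in three trans pairs; every non-trans pair is cis.
Working through the distinct placements yields 4 geometric isomers: SCN mer (3 arrangements); SCN fac (chiral).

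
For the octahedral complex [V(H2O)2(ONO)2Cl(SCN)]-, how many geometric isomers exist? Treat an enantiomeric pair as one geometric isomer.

6

The six octahedral sites form three mutually perpendicular trans pairs.
There are 6 geometric isomers: H2O cis, ONO cis (3 arrangements, 2 chiral); H2O cis, ONO trans; H2O trans, ONO cis; H2O trans, ONO trans.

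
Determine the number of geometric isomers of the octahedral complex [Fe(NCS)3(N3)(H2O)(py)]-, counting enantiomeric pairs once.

An octahedron has six vertices in three trans pairs; every non-trans pair is cis.
Working through the distinct placements yields 4 geometric isomers: NCS mer (3 arrangements); NCS fac (chiral).

4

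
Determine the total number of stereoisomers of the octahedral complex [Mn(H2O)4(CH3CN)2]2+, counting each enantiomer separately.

2

In an octahedral complex each vertex has one trans partner and four cis neighbours.
The distinct arrangements are (2 in all): CH3CN trans; CH3CN cis.
Each arrangement has an internal mirror plane or centre of symmetry, so none is chiral.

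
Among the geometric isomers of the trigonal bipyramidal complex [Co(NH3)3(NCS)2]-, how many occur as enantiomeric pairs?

In a trigonal bipyramid the two axial positions differ from the three equatorial ones.
Systematic placement gives 3 geometric isomers: NCS both axial; NCS one axial, one equatorial; NCS both equatorial.
Each arrangement has an internal mirror plane or centre of symmetry, so none is chiral.

0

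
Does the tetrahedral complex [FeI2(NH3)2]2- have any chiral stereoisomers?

Only one geometric arrangement is possible.

no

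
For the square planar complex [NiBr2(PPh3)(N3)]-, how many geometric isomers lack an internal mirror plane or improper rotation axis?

A square has two trans pairs of vertices; adjacent vertices are cis.
The distinct arrangements are (2 in all): Br cis; Br trans.
Each arrangement has an internal mirror plane or centre of symmetry, so none is chiral.

0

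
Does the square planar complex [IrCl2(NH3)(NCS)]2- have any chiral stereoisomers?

no

In a square planar complex each vertex has one trans partner and two cis neighbours.
Working through the distinct placements yields 2 geometric isomers: Cl cis; Cl trans.
Each arrangement has an internal mirror plane or centre of symmetry, so none is chiral.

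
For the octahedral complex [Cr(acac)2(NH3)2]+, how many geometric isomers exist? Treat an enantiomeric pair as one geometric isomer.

2

Each acac is bidentate and must span two cis positions.
There are 2 geometric isomers: NH3 trans; NH3 cis (chiral).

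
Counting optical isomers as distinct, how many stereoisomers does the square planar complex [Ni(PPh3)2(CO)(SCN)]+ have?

2

A square has two trans pairs of vertices; adjacent vertices are cis.
Working through the distinct placements yields 2 geometric isomers: PPh3 cis; PPh3 trans.
Each arrangement has an internal mirror plane or centre of symmetry, so none is chiral.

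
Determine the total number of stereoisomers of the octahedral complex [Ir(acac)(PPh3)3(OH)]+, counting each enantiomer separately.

The six octahedral sites form three mutually perpendicular trans pairs.
Each acac is bidentate and must span two cis positions.
Working through the distinct placements yields 2 geometric isomers: PPh3 fac; PPh3 mer.
Each arrangement has an internal mirror plane or centre of symmetry, so none is chiral.

2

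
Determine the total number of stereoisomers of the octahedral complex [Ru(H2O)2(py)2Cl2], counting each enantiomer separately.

In an octahedral complex each vertex has one trans partner and four cis neighbours.
There are 5 geometric isomers: H2O trans, py trans, Cl trans; H2O cis, py cis, Cl trans; H2O cis, py trans, Cl cis; H2O cis, py cis, Cl cis (chiral); H2O trans, py cis, Cl cis.
One of these lacks any improper symmetry element and so occurs as an enantiomeric pair, giving 5 + 1 = 6 stereoisomers in total.

6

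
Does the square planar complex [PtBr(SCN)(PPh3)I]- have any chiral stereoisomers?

no

A square has two trans pairs of vertices; adjacent vertices are cis.
The distinct arrangements are (3 in all): (Br/PPh3 trans, I/SCN trans); (Br/SCN trans, I/PPh3 trans); (Br/I trans, PPh3/SCN trans).
Each arrangement has an internal mirror plane or centre of symmetry, so none is chiral.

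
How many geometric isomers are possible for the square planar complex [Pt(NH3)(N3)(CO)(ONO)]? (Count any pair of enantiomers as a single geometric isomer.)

The distinct arrangements are (3 in all): (CO/NH3 trans, N3/ONO trans); (CO/ONO trans, N3/NH3 trans); (CO/N3 trans, NH3/ONO trans).

3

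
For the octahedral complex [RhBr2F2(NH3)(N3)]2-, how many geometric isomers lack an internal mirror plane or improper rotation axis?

The six octahedral sites form three mutually perpendicular trans pairs.
The distinct arrangements are (6 in all): Br trans, F trans; Br trans, F cis; Br cis, F cis (3 arrangements, 2 chiral); Br cis, F trans.
Of these, 2 lack any improper symmetry element and so occur as enantiomeric pairs, giving 6 + 2 = 8 stereoisomers in total.

2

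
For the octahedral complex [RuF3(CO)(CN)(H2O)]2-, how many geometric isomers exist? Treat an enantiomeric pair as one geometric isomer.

An octahedron has six vertices in three trans pairs; every non-trans pair is cis.
There are 4 geometric isomers: F mer (3 arrangements); F fac (chiral).

4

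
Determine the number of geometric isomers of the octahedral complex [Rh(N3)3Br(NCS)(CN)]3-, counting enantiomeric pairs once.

The six octahedral sites form three mutually perpendicular trans pairs.
Systematic placement gives 4 geometric isomers: N3 mer (3 arrangements); N3 fac (chiral).

4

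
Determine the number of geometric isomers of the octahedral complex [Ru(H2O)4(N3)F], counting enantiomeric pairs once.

The six octahedral sites form three mutually perpendicular trans pairs.
Working through the distinct placements yields 2 geometric isomers: N3 and F mutually cis; N3 and F mutually trans.

2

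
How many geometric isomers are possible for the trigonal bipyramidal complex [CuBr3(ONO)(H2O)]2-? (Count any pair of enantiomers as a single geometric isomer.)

In a trigonal bipyramid the two axial positions differ from the three equatorial ones.
Systematic placement gives 4 geometric isomers: ONO equatorial, H2O equatorial; ONO equatorial, H2O axial; ONO axial, H2O equatorial; ONO axial, H2O axial.

4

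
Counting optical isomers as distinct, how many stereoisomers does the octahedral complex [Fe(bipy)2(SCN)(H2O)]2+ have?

The six octahedral sites form three mutually perpendicular trans pairs.
Each bipy is bidentate and must span two cis positions.
There are 2 geometric isomers: SCN and H2O mutually trans; SCN and H2O mutually cis (chiral).
One of these lacks any improper symmetry element and so occurs as an enantiomeric pair, giving 2 + 1 = 3 stereoisomers in total.

3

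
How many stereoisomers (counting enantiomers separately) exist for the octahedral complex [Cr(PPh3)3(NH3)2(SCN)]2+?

In an octahedral complex each vertex has one trans partner and four cis neighbours.
The distinct arrangements are (3 in all): PPh3 mer, NH3 trans; PPh3 fac, NH3 cis; PPh3 mer, NH3 cis.
Each arrangement has an internal mirror plane or centre of symmetry, so none is chiral.

3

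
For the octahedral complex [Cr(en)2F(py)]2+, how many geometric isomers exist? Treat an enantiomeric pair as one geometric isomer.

2

The six octahedral sites form three mutually perpendicular trans pairs.
Each en is bidentate and must span two cis positions.
Systematic placement gives 2 geometric isomers: F and py mutually cis (chiral); F and py mutually trans.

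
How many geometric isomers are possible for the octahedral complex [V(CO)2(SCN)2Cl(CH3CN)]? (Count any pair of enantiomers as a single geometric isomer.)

6

An octahedron has six vertices in three trans pairs; every non-trans pair is cis.
Systematic placement gives 6 geometric isomers: CO cis, SCN trans; CO cis, SCN cis (3 arrangements, 2 chiral); CO trans, SCN trans; CO trans, SCN cis.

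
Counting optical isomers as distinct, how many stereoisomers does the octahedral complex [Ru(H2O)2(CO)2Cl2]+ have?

An octahedron has six vertices in three trans pairs; every non-trans pair is cis.
Systematic placement gives 5 geometric isomers: H2O trans, CO trans, Cl trans; H2O cis, CO trans, Cl cis; H2O trans, CO cis, Cl cis; H2O cis, CO cis, Cl cis (chiral); H2O cis, CO cis, Cl trans.
One of these lacks any improper symmetry element and so occurs as an enantiomeric pair, giving 5 + 1 = 6 stereoisomers in total.

6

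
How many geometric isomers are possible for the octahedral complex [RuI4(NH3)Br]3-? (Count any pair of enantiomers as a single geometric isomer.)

An octahedron has six vertices in three trans pairs; every non-trans pair is cis.
Systematic placement gives 2 geometric isomers: NH3 and Br mutually cis; NH3 and Br mutually trans.

2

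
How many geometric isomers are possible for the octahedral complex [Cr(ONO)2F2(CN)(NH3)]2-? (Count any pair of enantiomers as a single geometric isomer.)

6

An octahedron has six vertices in three trans pairs; every non-trans pair is cis.
There are 6 geometric isomers: ONO trans, F cis; ONO cis, F cis (3 arrangements, 2 chiral); ONO trans, F trans; ONO cis, F trans.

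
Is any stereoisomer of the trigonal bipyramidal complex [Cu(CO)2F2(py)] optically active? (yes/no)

yes

Placing the ligands in turn and identifying arrangements related by rotation or reflection leaves 5 distinct geometric isomers.
One of these lacks any improper symmetry element and so occurs as an enantiomeric pair, giving 5 + 1 = 6 stereoisomers in total.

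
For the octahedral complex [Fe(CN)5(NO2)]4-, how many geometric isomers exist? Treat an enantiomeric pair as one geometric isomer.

In an octahedral complex each vertex has one trans partner and four cis neighbours.
Only one geometric arrangement is possible.

1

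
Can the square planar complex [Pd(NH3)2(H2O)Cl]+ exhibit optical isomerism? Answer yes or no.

A square has two trans pairs of vertices; adjacent vertices are cis.
Systematic placement gives 2 geometric isomers: NH3 cis; NH3 trans.
Each arrangement has an internal mirror plane or centre of symmetry, so none is chiral.

no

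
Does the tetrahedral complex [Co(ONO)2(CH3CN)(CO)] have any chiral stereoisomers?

no

All four vertices of a tetrahedron are equivalent and mutually adjacent, so cis/trans isomerism cannot arise.
Only one geometric arrangement is possible.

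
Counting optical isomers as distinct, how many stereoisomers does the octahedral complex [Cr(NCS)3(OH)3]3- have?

In an octahedral complex each vertex has one trans partner and four cis neighbours.
Working through the distinct placements yields 2 geometric isomers: NCS mer; NCS fac.
Each arrangement has an internal mirror plane or centre of symmetry, so none is chiral.

2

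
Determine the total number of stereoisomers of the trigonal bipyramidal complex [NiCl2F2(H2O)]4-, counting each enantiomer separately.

A trigonal bipyramid has two axial and three equatorial sites, which are chemically inequivalent.
Exhaustive case analysis gives 5 geometric isomers.
One of these lacks any improper symmetry element and so occurs as an enantiomeric pair, giving 5 + 1 = 6 stereoisomers in total.

6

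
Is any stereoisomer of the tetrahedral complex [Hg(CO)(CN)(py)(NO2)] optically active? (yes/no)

yes

All four vertices of a tetrahedron are equivalent and mutually adjacent, so cis/trans isomerism cannot arise.
Only one geometric arrangement is possible; it has no improper symmetry element, so it exists as a pair of enantiomers (2 stereoisomers).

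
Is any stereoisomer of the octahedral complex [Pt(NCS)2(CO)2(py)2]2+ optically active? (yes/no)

The six octahedral sites form three mutually perpendicular trans pairs.
Systematic placement gives 5 geometric isomers: NCS trans, CO trans, py trans; NCS cis, CO trans, py cis; NCS cis, CO cis, py trans; NCS cis, CO cis, py cis (chiral); NCS trans, CO cis, py cis.
One of these lacks any improper symmetry element and so occurs as an enantiomeric pair, giving 5 + 1 = 6 stereoisomers in total.

yes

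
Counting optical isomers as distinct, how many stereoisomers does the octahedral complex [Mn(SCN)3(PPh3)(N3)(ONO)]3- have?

The distinct arrangements are (4 in all): SCN mer (3 arrangements); SCN fac (chiral).
One of these lacks any improper symmetry element and so occurs as an enantiomeric pair, giving 4 + 1 = 5 stereoisomers in total.

5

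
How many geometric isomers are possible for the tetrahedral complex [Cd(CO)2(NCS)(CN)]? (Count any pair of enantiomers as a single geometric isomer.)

Only one geometric arrangement is possible.

1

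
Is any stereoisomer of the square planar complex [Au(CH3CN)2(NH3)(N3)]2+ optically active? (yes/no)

A square has two trans pairs of vertices; adjacent vertices are cis.
Working through the distinct placements yields 2 geometric isomers: CH3CN cis; CH3CN trans.
Each arrangement has an internal mirror plane or centre of symmetry, so none is chiral.

no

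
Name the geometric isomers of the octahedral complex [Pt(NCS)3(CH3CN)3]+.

There are 2 geometric isomers: NCS mer; NCS fac.

fac and mer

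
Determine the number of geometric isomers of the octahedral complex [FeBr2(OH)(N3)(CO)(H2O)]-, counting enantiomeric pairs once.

9

In an octahedral complex each vertex has one trans partner and four cis neighbours.
Systematic enumeration (placing each ligand type in turn and discarding arrangements equivalent by rotation or reflection) gives 9 geometric isomers.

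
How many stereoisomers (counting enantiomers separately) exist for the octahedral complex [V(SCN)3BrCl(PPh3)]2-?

5

The six octahedral sites form three mutually perpendicular trans pairs.
Working through the distinct placements yields 4 geometric isomers: SCN mer (3 arrangements); SCN fac (chiral).
One of these lacks any improper symmetry element and so occurs as an enantiomeric pair, giving 4 + 1 = 5 stereoisomers in total.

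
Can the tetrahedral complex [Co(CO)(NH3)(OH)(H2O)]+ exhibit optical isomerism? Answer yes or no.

In a tetrahedral complex all four positions are equivalent and every pair of ligands is adjacent — there is no cis/trans distinction.
Only one geometric arrangement is possible; it has no improper symmetry element, so it exists as a pair of enantiomers (2 stereoisomers).

yes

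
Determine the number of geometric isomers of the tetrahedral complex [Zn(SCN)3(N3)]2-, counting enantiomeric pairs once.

1

All four vertices of a tetrahedron are equivalent and mutually adjacent, so cis/trans isomerism cannot arise.
Only one geometric arrangement is possible.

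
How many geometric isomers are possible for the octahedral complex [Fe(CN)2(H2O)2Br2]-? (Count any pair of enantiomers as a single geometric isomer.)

The distinct arrangements are (5 in all): CN trans, H2O trans, Br trans; CN cis, H2O cis, Br trans; CN cis, H2O trans, Br cis; CN cis, H2O cis, Br cis (chiral); CN trans, H2O cis, Br cis.

5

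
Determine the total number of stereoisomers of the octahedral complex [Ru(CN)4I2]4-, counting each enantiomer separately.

2

There are 2 geometric isomers: I trans; I cis.
Each arrangement has an internal mirror plane or centre of symmetry, so none is chiral.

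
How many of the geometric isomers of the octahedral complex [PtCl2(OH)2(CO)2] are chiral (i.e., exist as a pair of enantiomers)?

1

In an octahedral complex each vertex has one trans partner and four cis neighbours.
Working through the distinct placements yields 5 geometric isomers: Cl trans, OH trans, CO trans; Cl cis, OH cis, CO trans; Cl cis, OH trans, CO cis; Cl cis, OH cis, CO cis (chiral); Cl trans, OH cis, CO cis.
One of these lacks any improper symmetry element and so occurs as an enantiomeric pair, giving 5 + 1 = 6 stereoisomers in total.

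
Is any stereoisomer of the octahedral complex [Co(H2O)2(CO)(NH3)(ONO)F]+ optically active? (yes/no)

yes

Exhaustive case analysis gives 9 geometric isomers.
Of these, 6 lack any improper symmetry element and so occur as enantiomeric pairs, giving 9 + 6 = 15 stereoisomers in total.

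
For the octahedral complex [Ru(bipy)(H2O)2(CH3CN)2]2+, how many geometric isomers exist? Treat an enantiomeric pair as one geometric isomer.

The six octahedral sites form three mutually perpendicular trans pairs.
Each bipy is bidentate and must span two cis positions.
There are 3 geometric isomers: H2O cis, CH3CN trans; H2O cis, CH3CN cis (chiral); H2O trans, CH3CN cis.

3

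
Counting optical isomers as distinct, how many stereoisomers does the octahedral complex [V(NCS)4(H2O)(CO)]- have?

An octahedron has six vertices in three trans pairs; every non-trans pair is cis.
Working through the distinct placements yields 2 geometric isomers: H2O and CO mutually trans; H2O and CO mutually cis.
Each arrangement has an internal mirror plane or centre of symmetry, so none is chiral.

2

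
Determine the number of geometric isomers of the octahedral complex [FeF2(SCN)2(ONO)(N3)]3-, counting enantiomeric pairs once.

The six octahedral sites form three mutually perpendicular trans pairs.
Systematic placement gives 6 geometric isomers: F trans, SCN trans; F trans, SCN cis; F cis, SCN trans; F cis, SCN cis (3 arrangements, 2 chiral).

6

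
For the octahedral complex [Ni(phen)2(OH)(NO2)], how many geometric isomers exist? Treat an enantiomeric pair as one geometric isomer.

The six octahedral sites form three mutually perpendicular trans pairs.
Each phen is bidentate and must span two cis positions.
Working through the distinct placements yields 2 geometric isomers: OH and NO2 mutually trans; OH and NO2 mutually cis (chiral).

2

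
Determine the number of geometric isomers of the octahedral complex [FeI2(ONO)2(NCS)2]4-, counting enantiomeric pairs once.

5

There are 5 geometric isomers: I trans, ONO trans, NCS trans; I trans, ONO cis, NCS cis; I cis, ONO trans, NCS cis; I cis, ONO cis, NCS cis (chiral); I cis, ONO cis, NCS trans.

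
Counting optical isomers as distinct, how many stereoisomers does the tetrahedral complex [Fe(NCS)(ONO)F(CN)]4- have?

2

In a tetrahedral complex all four positions are equivalent and every pair of ligands is adjacent — there is no cis/trans distinction.
Only one geometric arrangement is possible; it has no improper symmetry element, so it exists as a pair of enantiomers (2 stereoisomers).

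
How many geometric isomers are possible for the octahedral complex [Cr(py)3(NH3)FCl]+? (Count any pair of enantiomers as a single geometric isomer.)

4

The six octahedral sites form three mutually perpendicular trans pairs.
Systematic placement gives 4 geometric isomers: py mer (3 arrangements); py fac (chiral).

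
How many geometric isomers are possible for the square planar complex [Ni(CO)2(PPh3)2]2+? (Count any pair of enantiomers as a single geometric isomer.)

In a square planar complex each vertex has one trans partner and two cis neighbours.
There are 2 geometric isomers: CO cis; CO trans.

2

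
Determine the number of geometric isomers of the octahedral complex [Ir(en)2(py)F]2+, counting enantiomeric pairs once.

Each en is bidentate and must span two cis positions.
Systematic placement gives 2 geometric isomers: py and F mutually cis (chiral); py and F mutually trans.

2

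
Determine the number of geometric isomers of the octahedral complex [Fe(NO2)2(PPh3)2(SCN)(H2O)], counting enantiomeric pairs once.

6

An octahedron has six vertices in three trans pairs; every non-trans pair is cis.
The distinct arrangements are (6 in all): NO2 cis, PPh3 cis (3 arrangements, 2 chiral); NO2 cis, PPh3 trans; NO2 trans, PPh3 cis; NO2 trans, PPh3 trans.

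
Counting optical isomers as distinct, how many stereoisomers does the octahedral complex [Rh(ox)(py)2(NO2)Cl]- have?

In an octahedral complex each vertex has one trans partner and four cis neighbours.
Each ox is bidentate and must span two cis positions.
There are 4 geometric isomers: py cis (3 arrangements, 2 chiral); py trans.
Of these, 2 lack any improper symmetry element and so occur as enantiomeric pairs, giving 4 + 2 = 6 stereoisomers in total.

6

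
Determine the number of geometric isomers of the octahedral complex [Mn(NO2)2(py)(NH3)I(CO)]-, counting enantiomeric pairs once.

9

An octahedron has six vertices in three trans pairs; every non-trans pair is cis.
Systematic enumeration (placing each ligand type in turn and discarding arrangements equivalent by rotation or reflection) gives 9 geometric isomers.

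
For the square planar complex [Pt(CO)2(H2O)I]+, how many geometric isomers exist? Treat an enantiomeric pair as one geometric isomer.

In a square planar complex each vertex has one trans partner and two cis neighbours.
There are 2 geometric isomers: CO cis; CO trans.

2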